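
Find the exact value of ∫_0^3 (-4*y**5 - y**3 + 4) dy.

-1977/4

By the power rule, an antiderivative is F(y) = -2*y**6/3 - y**4/4 + 4*y.
Then F(3) - F(0) = (-1977/4) - (0) = -1977/4.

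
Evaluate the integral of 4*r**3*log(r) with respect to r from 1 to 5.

Integrate by parts once (u = ln r, dv = 4*r**3 dr).
An antiderivative is F(r) = r**4*(4*log(r) - 1)/4.
Then F(5) - F(1) = (-625/4 + 625*log(5)) - (-1/4) = -156 + 625*log(5).

-156 + 625*log(5)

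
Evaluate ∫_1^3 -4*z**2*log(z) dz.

Integrate by parts once (u = ln z, dv = -4*z**2 dz).
An antiderivative is F(z) = -4*z**3*(3*log(z) - 1)/9.
Then F(3) - F(1) = (12 - 36*log(3)) - (4/9) = 104/9 - 36*log(3).

104/9 - 36*log(3)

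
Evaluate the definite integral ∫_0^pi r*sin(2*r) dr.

Integrate by parts once (u = r, dv = sin(2*r) dr).
An antiderivative is F(r) = -r*cos(2*r)/2 + sin(2*r)/4.
Then F(pi) - F(0) = (-pi/2) - (0) = -pi/2.

-pi/2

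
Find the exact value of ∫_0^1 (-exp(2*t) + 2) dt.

An antiderivative is F(t) = -exp(2*t)/2 + 2*t.
Then F(1) - F(0) = (2 - exp(2)/2) - (-1/2) = 5/2 - exp(2)/2.

5/2 - exp(2)/2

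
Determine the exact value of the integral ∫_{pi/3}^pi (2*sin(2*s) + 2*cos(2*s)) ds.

An antiderivative is F(s) = sin(2*s) - cos(2*s).
Then F(pi) - F(pi/3) = (-1) - (1/2 + sqrt(3)/2) = -3/2 - sqrt(3)/2.

-3/2 - sqrt(3)/2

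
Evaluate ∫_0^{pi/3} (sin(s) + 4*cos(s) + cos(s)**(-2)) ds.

1/2 + 3*sqrt(3)

An antiderivative is F(s) = 4*sin(s) - cos(s) + tan(s).
Then F(pi/3) - F(0) = (-1/2 + 3*sqrt(3)) - (-1) = 1/2 + 3*sqrt(3).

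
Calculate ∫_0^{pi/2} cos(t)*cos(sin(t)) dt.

sin(1)

Let u = sin(t), so du = cos(t) dt. When t = 0, u = 0; when t = pi/2, u = 1.
The integral becomes ∫ cos(u) du from 0 to 1, with antiderivative sin(u).
Back in t: F(t) = sin(sin(t)).
Then F(pi/2) - F(0) = (sin(1)) - (0) = sin(1).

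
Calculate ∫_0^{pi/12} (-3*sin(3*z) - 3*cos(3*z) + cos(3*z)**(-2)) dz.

-2/3

An antiderivative is F(z) = -sin(3*z) + cos(3*z) + tan(3*z)/3.
Then F(pi/12) - F(0) = (1/3) - (1) = -2/3.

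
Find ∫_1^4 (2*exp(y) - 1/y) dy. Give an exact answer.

-2*exp(1) - 2*log(2) + 2*exp(4)

An antiderivative is F(y) = 2*exp(y) - log(y).
Then F(4) - F(1) = (-log(4) + 2*exp(4)) - (2*exp(1)) = -2*exp(1) - 2*log(2) + 2*exp(4).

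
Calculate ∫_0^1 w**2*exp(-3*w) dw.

Integrate by parts twice (u = w^2, dv = exp(-3*w) dw).
An antiderivative is F(w) = (-9*w**2 - 6*w - 2)*exp(-3*w)/27.
Then F(1) - F(0) = (-17*exp(-3)/27) - (-2/27) = 2/27 - 17*exp(-3)/27.

2/27 - 17*exp(-3)/27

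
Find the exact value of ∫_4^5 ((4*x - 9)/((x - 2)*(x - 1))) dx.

Factor the denominator: x**2 - 3*x + 2 = (x - 1)(x - 2).
Partial fractions: (4*x - 9)/((x - 2)*(x - 1)) = 5/(x - 1) - 1/(x - 2).
An antiderivative is F(x) = -log(x - 2) + 5*log(x - 1).
Then F(5) - F(4) = (-log(3) + 10*log(2)) - (-log(2) + 5*log(3)) = -6*log(3) + 11*log(2).

-6*log(3) + 11*log(2)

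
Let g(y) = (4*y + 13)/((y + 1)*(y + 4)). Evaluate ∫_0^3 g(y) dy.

Factor the denominator: y**2 + 5*y + 4 = (y + 4)(y + 1).
Partial fractions: (4*y + 13)/((y + 1)*(y + 4)) = 1/(y + 4) + 3/(y + 1).
An antiderivative is F(y) = 3*log(y + 1) + log(y + 4).
Then F(3) - F(0) = (log(7) + 6*log(2)) - (log(4)) = log(7) + 4*log(2).

log(7) + 4*log(2)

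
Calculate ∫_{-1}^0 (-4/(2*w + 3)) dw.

-log(9)

An antiderivative is F(w) = -2*log(2*w + 3).
Then F(0) - F(-1) = (-log(9)) - (0) = -log(9).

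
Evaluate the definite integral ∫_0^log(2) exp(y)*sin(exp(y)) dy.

-cos(2) + cos(1)

Let u = exp(y), so du = exp(y) dy. When y = 0, u = 1; when y = log(2), u = 2.
The integral becomes ∫ sin(u) du from 1 to 2, with antiderivative -cos(u).
Back in y: F(y) = -cos(exp(y)).
Then F(log(2)) - F(0) = (-cos(2)) - (-cos(1)) = -cos(2) + cos(1).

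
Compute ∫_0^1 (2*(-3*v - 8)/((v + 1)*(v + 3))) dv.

-7*log(2) + log(3)

Factor the denominator: v**2 + 4*v + 3 = (v + 3)(v + 1).
Partial fractions: 2*(-3*v - 8)/((v + 1)*(v + 3)) = -1/(v + 3) - 5/(v + 1).
An antiderivative is F(v) = -5*log(v + 1) - log(v + 3).
Then F(1) - F(0) = (-7*log(2)) - (-log(3)) = -7*log(2) + log(3).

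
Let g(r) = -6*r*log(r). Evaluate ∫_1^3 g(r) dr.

12 - 27*log(3)

Integrate by parts once (u = ln r, dv = -6*r dr).
An antiderivative is F(r) = -3*r**2*(2*log(r) - 1)/2.
Then F(3) - F(1) = (27/2 - 27*log(3)) - (3/2) = 12 - 27*log(3).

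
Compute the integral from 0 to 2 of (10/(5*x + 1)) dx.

2*log(11)

Let u = 5*x + 1, so du = 5 dx. When x = 0, u = 1; when x = 2, u = 11.
The integral becomes 2·∫ 1/u du from 1 to 11, with antiderivative 2*log(u).
Back in x: F(x) = 2*log(5*x + 1).
Then F(2) - F(0) = (2*log(11)) - (0) = 2*log(11).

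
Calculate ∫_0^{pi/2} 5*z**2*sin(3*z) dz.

Integrate by parts twice (u = z^2, dv = 5*sin(3*z) dz).
An antiderivative is F(z) = -5*z**2*cos(3*z)/3 + 10*z*sin(3*z)/9 + 10*cos(3*z)/27.
Then F(pi/2) - F(0) = (-5*pi/9) - (10/27) = -5*pi/9 - 10/27.

-5*pi/9 - 10/27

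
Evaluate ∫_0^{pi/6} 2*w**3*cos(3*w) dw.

Integrate by parts 3 times (u = w^3, dv = 2*cos(3*w) dw).
An antiderivative is F(w) = 2*w**3*sin(3*w)/3 + 2*w**2*cos(3*w)/3 - 4*w*sin(3*w)/9 - 4*cos(3*w)/27.
Then F(pi/6) - F(0) = (pi*(-24 + pi**2)/324) - (-4/27) = -2*pi/27 + pi**3/324 + 4/27.

-2*pi/27 + pi**3/324 + 4/27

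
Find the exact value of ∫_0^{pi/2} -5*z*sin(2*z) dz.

-5*pi/4

Integrate by parts once (u = z, dv = -5*sin(2*z) dz).
An antiderivative is F(z) = 5*z*cos(2*z)/2 - 5*sin(2*z)/4.
Then F(pi/2) - F(0) = (-5*pi/4) - (0) = -5*pi/4.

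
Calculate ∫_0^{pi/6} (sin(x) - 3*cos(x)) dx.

An antiderivative is F(x) = -3*sin(x) - cos(x).
Then F(pi/6) - F(0) = (-3/2 - sqrt(3)/2) - (-1) = -sqrt(3)/2 - 1/2.

-sqrt(3)/2 - 1/2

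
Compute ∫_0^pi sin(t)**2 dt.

Use the identity sin^2(t) = (1 - cos(2*t))/2.
An antiderivative is F(t) = t/2 - sin(2*t)/4.
Then F(pi) - F(0) = (pi/2) - (0) = pi/2.

pi/2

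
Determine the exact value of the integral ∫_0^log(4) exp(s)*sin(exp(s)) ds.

cos(1) - cos(4)

Let u = exp(s), so du = exp(s) ds. When s = 0, u = 1; when s = log(4), u = 4.
The integral becomes ∫ sin(u) du from 1 to 4, with antiderivative -cos(u).
Back in s: F(s) = -cos(exp(s)).
Then F(log(4)) - F(0) = (-cos(4)) - (-cos(1)) = cos(1) - cos(4).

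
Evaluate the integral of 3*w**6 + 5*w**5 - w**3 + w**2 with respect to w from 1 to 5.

By the power rule, an antiderivative is F(w) = 3*w**7/7 + 5*w**6/6 - w**4/4 + w**3/3.
Then F(5) - F(1) = (1298875/28) - (113/84) = 974128/21.

974128/21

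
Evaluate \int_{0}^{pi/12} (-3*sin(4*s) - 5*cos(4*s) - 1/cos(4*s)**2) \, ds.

-7*sqrt(3)/8 - 3/8

An antiderivative is F(s) = -5*sin(4*s)/4 + 3*cos(4*s)/4 - tan(4*s)/4.
Then F(pi/12) - F(0) = (3/8 - 7*sqrt(3)/8) - (3/4) = -7*sqrt(3)/8 - 3/8.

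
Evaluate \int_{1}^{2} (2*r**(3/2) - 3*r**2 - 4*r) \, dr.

By the power rule, an antiderivative is F(r) = 4*r**(5/2)/5 - r**3 - 2*r**2.
Then F(2) - F(1) = (-16 + 16*sqrt(2)/5) - (-11/5) = -69/5 + 16*sqrt(2)/5.

-69/5 + 16*sqrt(2)/5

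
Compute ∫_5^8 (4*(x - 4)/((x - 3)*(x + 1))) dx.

Factor the denominator: x**2 - 2*x - 3 = (x + 1)(x - 3).
Partial fractions: 4*(x - 4)/((x - 3)*(x + 1)) = 5/(x + 1) - 1/(x - 3).
An antiderivative is F(x) = -log(x - 3) + 5*log(x + 1).
Then F(8) - F(5) = (-log(5) + 10*log(3)) - (4*log(2) + 5*log(3)) = -4*log(2) - log(5) + 5*log(3).

-4*log(2) - log(5) + 5*log(3)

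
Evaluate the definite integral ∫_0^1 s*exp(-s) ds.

1 - 2*exp(-1)

Integrate by parts once (u = s, dv = exp(-s) ds).
An antiderivative is F(s) = (-s - 1)*exp(-s).
Then F(1) - F(0) = (-2*exp(-1)) - (-1) = 1 - 2*exp(-1).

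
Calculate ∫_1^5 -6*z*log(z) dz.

Integrate by parts once (u = ln z, dv = -6*z dz).
An antiderivative is F(z) = -3*z**2*(2*log(z) - 1)/2.
Then F(5) - F(1) = (75/2 - 75*log(5)) - (3/2) = 36 - 75*log(5).

36 - 75*log(5)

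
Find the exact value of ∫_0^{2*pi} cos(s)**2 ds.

pi

Use the identity cos^2(s) = (1 + cos(2*s))/2.
An antiderivative is F(s) = s/2 + sin(2*s)/4.
Then F(2*pi) - F(0) = (pi) - (0) = pi.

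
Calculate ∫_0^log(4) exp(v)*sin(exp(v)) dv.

cos(1) - cos(4)

Let u = exp(v), so du = exp(v) dv. When v = 0, u = 1; when v = log(4), u = 4.
The integral becomes ∫ sin(u) du from 1 to 4, with antiderivative -cos(u).
Back in v: F(v) = -cos(exp(v)).
Then F(log(4)) - F(0) = (-cos(4)) - (-cos(1)) = cos(1) - cos(4).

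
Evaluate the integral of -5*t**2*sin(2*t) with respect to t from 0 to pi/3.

-5*sqrt(3)*pi/12 - 5*pi**2/36 + 15/8

Integrate by parts twice (u = t^2, dv = -5*sin(2*t) dt).
An antiderivative is F(t) = 5*t**2*cos(2*t)/2 - 5*t*sin(2*t)/2 - 5*cos(2*t)/4.
Then F(pi/3) - F(0) = (-5*sqrt(3)*pi/12 - 5*pi**2/36 + 5/8) - (-5/4) = -5*sqrt(3)*pi/12 - 5*pi**2/36 + 15/8.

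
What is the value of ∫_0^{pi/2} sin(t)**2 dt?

Use the identity sin^2(t) = (1 - cos(2*t))/2.
An antiderivative is F(t) = t/2 - sin(2*t)/4.
Then F(pi/2) - F(0) = (pi/4) - (0) = pi/4.

pi/4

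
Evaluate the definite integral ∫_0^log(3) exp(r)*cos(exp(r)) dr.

Let u = exp(r), so du = exp(r) dr. When r = 0, u = 1; when r = log(3), u = 3.
The integral becomes ∫ cos(u) du from 1 to 3, with antiderivative sin(u).
Back in r: F(r) = sin(exp(r)).
Then F(log(3)) - F(0) = (sin(3)) - (sin(1)) = -sin(1) + sin(3).

-sin(1) + sin(3)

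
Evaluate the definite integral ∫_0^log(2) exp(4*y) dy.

15/4

Let u = exp(y), so du = exp(y) dy. When y = 0, u = 1; when y = log(2), u = 2.
The integral becomes ∫ u**3 du from 1 to 2, with antiderivative u**4/4.
Back in y: F(y) = exp(4*y)/4.
Then F(log(2)) - F(0) = (4) - (1/4) = 15/4.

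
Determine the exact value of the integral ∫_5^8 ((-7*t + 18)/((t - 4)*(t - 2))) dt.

-12*log(2)

Factor the denominator: t**2 - 6*t + 8 = (t - 2)(t - 4).
Partial fractions: (-7*t + 18)/((t - 4)*(t - 2)) = -2/(t - 2) - 5/(t - 4).
An antiderivative is F(t) = -5*log(t - 4) - 2*log(t - 2).
Then F(8) - F(5) = (-12*log(2) - 2*log(3)) - (-log(9)) = -12*log(2).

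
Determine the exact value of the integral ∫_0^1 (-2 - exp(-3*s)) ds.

-7/3 + exp(-3)/3

An antiderivative is F(s) = -2*s + exp(-3*s)/3.
Then F(1) - F(0) = (-2 + exp(-3)/3) - (1/3) = -7/3 + exp(-3)/3.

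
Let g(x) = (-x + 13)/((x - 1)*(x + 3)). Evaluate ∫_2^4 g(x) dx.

-4*log(7) + 3*log(3) + 4*log(5)

Factor the denominator: x**2 + 2*x - 3 = (x + 3)(x - 1).
Partial fractions: (-x + 13)/((x - 1)*(x + 3)) = -4/(x + 3) + 3/(x - 1).
An antiderivative is F(x) = 3*log(x - 1) - 4*log(x + 3).
Then F(4) - F(2) = (-4*log(7) + 3*log(3)) - (-4*log(5)) = -4*log(7) + 3*log(3) + 4*log(5).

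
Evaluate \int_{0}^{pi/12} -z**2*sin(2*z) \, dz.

Integrate by parts twice (u = z^2, dv = -sin(2*z) dz).
An antiderivative is F(z) = z**2*cos(2*z)/2 - z*sin(2*z)/2 - cos(2*z)/4.
Then F(pi/12) - F(0) = (-sqrt(3)/8 - pi/48 + sqrt(3)*pi**2/576) - (-1/4) = -sqrt(3)/8 - pi/48 + sqrt(3)*pi**2/576 + 1/4.

-sqrt(3)/8 - pi/48 + sqrt(3)*pi**2/576 + 1/4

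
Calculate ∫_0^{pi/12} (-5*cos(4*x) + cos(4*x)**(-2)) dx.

An antiderivative is F(x) = -5*sin(4*x)/4 + tan(4*x)/4.
Then F(pi/12) - F(0) = (-3*sqrt(3)/8) - (0) = -3*sqrt(3)/8.

-3*sqrt(3)/8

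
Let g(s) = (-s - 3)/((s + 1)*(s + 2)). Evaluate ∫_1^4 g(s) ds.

log(8/25)

Factor the denominator: s**2 + 3*s + 2 = (s + 2)(s + 1).
Partial fractions: (-s - 3)/((s + 1)*(s + 2)) = 1/(s + 2) - 2/(s + 1).
An antiderivative is F(s) = -2*log(s + 1) + log(s + 2).
Then F(4) - F(1) = (log(6/25)) - (log(3/4)) = log(8/25).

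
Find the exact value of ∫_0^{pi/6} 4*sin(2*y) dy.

1

An antiderivative is F(y) = -2*cos(2*y).
Then F(pi/6) - F(0) = (-1) - (-2) = 1.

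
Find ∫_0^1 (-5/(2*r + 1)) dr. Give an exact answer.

An antiderivative is F(r) = -5*log(2*r + 1)/2.
Then F(1) - F(0) = (-5*log(3)/2) - (0) = -5*log(3)/2.

-5*log(3)/2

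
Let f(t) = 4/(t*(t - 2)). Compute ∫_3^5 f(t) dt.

Factor the denominator: t**2 - 2*t = t(t - 2).
Partial fractions: 4/(t*(t - 2)) = -2/t + 2/(t - 2).
An antiderivative is F(t) = -2*log(t) + 2*log(t - 2).
Then F(5) - F(3) = (log(9/25)) - (-log(9)) = log(81/25).

log(81/25)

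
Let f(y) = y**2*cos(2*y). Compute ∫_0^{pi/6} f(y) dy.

-sqrt(3)/8 + sqrt(3)*pi**2/144 + pi/24

Integrate by parts twice (u = y^2, dv = cos(2*y) dy).
An antiderivative is F(y) = y**2*sin(2*y)/2 + y*cos(2*y)/2 - sin(2*y)/4.
Then F(pi/6) - F(0) = (-sqrt(3)/8 + sqrt(3)*pi**2/144 + pi/24) - (0) = -sqrt(3)/8 + sqrt(3)*pi**2/144 + pi/24.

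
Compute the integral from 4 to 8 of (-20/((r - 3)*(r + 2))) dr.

-log(81)

Factor the denominator: r**2 - r - 6 = (r + 2)(r - 3).
Partial fractions: -20/((r - 3)*(r + 2)) = 4/(r + 2) - 4/(r - 3).
An antiderivative is F(r) = -4*log(r - 3) + 4*log(r + 2).
Then F(8) - F(4) = (log(16)) - (4*log(2) + 4*log(3)) = -log(81).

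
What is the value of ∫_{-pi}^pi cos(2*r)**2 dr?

Use the identity cos^2(2*r) = (1 + cos(4*r))/2.
An antiderivative is F(r) = r/2 + sin(4*r)/8.
Then F(pi) - F(-pi) = (pi/2) - (-pi/2) = pi.

pi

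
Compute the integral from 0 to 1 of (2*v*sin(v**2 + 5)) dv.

-cos(6) + cos(5)

Let u = v**2 + 5, so du = 2*v dv. When v = 0, u = 5; when v = 1, u = 6.
The integral becomes ∫ sin(u) du from 5 to 6, with antiderivative -cos(u).
Back in v: F(v) = -cos(v**2 + 5).
Then F(1) - F(0) = (-cos(6)) - (-cos(5)) = -cos(6) + cos(5).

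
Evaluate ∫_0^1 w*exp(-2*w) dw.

(-3 + exp(2))*exp(-2)/4

Integrate by parts once (u = w, dv = exp(-2*w) dw).
An antiderivative is F(w) = (-2*w - 1)*exp(-2*w)/4.
Then F(1) - F(0) = (-3*exp(-2)/4) - (-1/4) = (-3 + exp(2))*exp(-2)/4.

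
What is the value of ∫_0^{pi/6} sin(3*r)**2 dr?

pi/12

Use the identity sin^2(3*r) = (1 - cos(6*r))/2.
An antiderivative is F(r) = r/2 - sin(6*r)/12.
Then F(pi/6) - F(0) = (pi/12) - (0) = pi/12.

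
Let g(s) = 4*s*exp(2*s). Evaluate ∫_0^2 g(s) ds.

Integrate by parts once (u = s, dv = 4*exp(2*s) ds).
An antiderivative is F(s) = (2*s - 1)*exp(2*s).
Then F(2) - F(0) = (3*exp(4)) - (-1) = 1 + 3*exp(4).

1 + 3*exp(4)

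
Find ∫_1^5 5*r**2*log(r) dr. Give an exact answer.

-620/9 + 625*log(5)/3

Integrate by parts once (u = ln r, dv = 5*r**2 dr).
An antiderivative is F(r) = 5*r**3*(3*log(r) - 1)/9.
Then F(5) - F(1) = (-625/9 + 625*log(5)/3) - (-5/9) = -620/9 + 625*log(5)/3.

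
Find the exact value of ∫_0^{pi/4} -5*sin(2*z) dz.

-5/2

An antiderivative is F(z) = 5*cos(2*z)/2.
Then F(pi/4) - F(0) = (0) - (5/2) = -5/2.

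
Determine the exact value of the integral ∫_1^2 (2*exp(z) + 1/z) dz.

-2*exp(1) + log(2) + 2*exp(2)

An antiderivative is F(z) = 2*exp(z) + log(z).
Then F(2) - F(1) = (log(2) + 2*exp(2)) - (2*exp(1)) = -2*exp(1) + log(2) + 2*exp(2).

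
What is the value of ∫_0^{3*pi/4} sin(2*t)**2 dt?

Use the identity sin^2(2*t) = (1 - cos(4*t))/2.
An antiderivative is F(t) = t/2 - sin(4*t)/8.
Then F(3*pi/4) - F(0) = (3*pi/8) - (0) = 3*pi/8.

3*pi/8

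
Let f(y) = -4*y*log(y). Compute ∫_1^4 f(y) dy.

Integrate by parts once (u = ln y, dv = -4*y dy).
An antiderivative is F(y) = -y**2*(2*log(y) - 1).
Then F(4) - F(1) = (16 - 64*log(2)) - (1) = 15 - 64*log(2).

15 - 64*log(2)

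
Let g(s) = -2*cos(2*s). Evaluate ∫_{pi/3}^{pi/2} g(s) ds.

An antiderivative is F(s) = -sin(2*s).
Then F(pi/2) - F(pi/3) = (0) - (-sqrt(3)/2) = sqrt(3)/2.

sqrt(3)/2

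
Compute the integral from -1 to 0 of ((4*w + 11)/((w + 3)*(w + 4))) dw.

-6*log(3) + 11*log(2)

Factor the denominator: w**2 + 7*w + 12 = (w + 4)(w + 3).
Partial fractions: (4*w + 11)/((w + 3)*(w + 4)) = 5/(w + 4) - 1/(w + 3).
An antiderivative is F(w) = -log(w + 3) + 5*log(w + 4).
Then F(0) - F(-1) = (-log(3) + 10*log(2)) - (-log(2) + 5*log(3)) = -6*log(3) + 11*log(2).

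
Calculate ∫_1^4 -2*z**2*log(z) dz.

Integrate by parts once (u = ln z, dv = -2*z**2 dz).
An antiderivative is F(z) = -2*z**3*(3*log(z) - 1)/9.
Then F(4) - F(1) = (128/9 - 256*log(2)/3) - (2/9) = 14 - 256*log(2)/3.

14 - 256*log(2)/3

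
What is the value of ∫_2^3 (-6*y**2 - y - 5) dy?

By the power rule, an antiderivative is F(y) = -2*y**3 - y**2/2 - 5*y.
Then F(3) - F(2) = (-147/2) - (-28) = -91/2.

-91/2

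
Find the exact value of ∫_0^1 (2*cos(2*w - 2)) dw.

Let u = 2*w - 2, so du = 2 dw. When w = 0, u = -2; when w = 1, u = 0.
The integral becomes ∫ cos(u) du from -2 to 0, with antiderivative sin(u).
Back in w: F(w) = sin(2*w - 2).
Then F(1) - F(0) = (0) - (-sin(2)) = sin(2).

sin(2)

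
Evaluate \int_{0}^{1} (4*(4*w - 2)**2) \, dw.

16/3

Let u = 4*w - 2, so du = 4 dw. When w = 0, u = -2; when w = 1, u = 2.
The integral becomes ∫ u**2 du from -2 to 2, with antiderivative u**3/3.
Back in w: F(w) = (4*w - 2)**3/3.
Then F(1) - F(0) = (8/3) - (-8/3) = 16/3.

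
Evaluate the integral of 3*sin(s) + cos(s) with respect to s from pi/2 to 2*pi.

-4

An antiderivative is F(s) = sin(s) - 3*cos(s).
Then F(2*pi) - F(pi/2) = (-3) - (1) = -4.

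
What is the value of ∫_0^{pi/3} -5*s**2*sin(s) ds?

-5*sqrt(3)*pi/3 + 5*pi**2/18 + 5

Integrate by parts twice (u = s^2, dv = -5*sin(s) ds).
An antiderivative is F(s) = 5*s**2*cos(s) - 10*s*sin(s) - 10*cos(s).
Then F(pi/3) - F(0) = (-5*sqrt(3)*pi/3 - 5 + 5*pi**2/18) - (-10) = -5*sqrt(3)*pi/3 + 5*pi**2/18 + 5.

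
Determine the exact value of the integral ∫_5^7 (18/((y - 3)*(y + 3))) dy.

-3*log(5) + 9*log(2)

Factor the denominator: y**2 - 9 = (y + 3)(y - 3).
Partial fractions: 18/((y - 3)*(y + 3)) = -3/(y + 3) + 3/(y - 3).
An antiderivative is F(y) = 3*log(y - 3) - 3*log(y + 3).
Then F(7) - F(5) = (-3*log(5) + 3*log(2)) - (-log(64)) = -3*log(5) + 9*log(2).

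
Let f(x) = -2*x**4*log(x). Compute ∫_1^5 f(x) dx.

Integrate by parts once (u = ln x, dv = -2*x**4 dx).
An antiderivative is F(x) = -2*x**5*(5*log(x) - 1)/25.
Then F(5) - F(1) = (250 - 1250*log(5)) - (2/25) = 6248/25 - 1250*log(5).

6248/25 - 1250*log(5)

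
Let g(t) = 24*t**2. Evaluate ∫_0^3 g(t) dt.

216

Let u = 2*t, so du = 2 dt. When t = 0, u = 0; when t = 3, u = 6.
The integral becomes 3·∫ u**2 du from 0 to 6, with antiderivative u**3.
Back in t: F(t) = 8*t**3.
Then F(3) - F(0) = (216) - (0) = 216.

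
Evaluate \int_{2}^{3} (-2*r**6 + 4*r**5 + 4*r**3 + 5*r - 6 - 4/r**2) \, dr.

By the power rule, an antiderivative is F(r) = -2*r**7/7 + 2*r**6/3 + r**4 + 5*r**2/2 - 6*r + 4/r.
Then F(3) - F(2) = (-2185/42) - (464/21) = -3113/42.

-3113/42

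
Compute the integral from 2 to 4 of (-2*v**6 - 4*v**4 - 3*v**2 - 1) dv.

-192366/35

By the power rule, an antiderivative is F(v) = -2*v**7/7 - 4*v**5/5 - v**3 - v.
Then F(4) - F(2) = (-194892/35) - (-2526/35) = -192366/35.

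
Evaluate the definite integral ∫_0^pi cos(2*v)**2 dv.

Use the identity cos^2(2*v) = (1 + cos(4*v))/2.
An antiderivative is F(v) = v/2 + sin(4*v)/8.
Then F(pi) - F(0) = (pi/2) - (0) = pi/2.

pi/2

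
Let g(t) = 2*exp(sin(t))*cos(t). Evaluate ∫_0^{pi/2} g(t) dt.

-2 + 2*E

Let u = sin(t), so du = cos(t) dt. When t = 0, u = 0; when t = pi/2, u = 1.
The integral becomes 2·∫ exp(u) du from 0 to 1, with antiderivative 2*exp(u).
Back in t: F(t) = 2*exp(sin(t)).
Then F(pi/2) - F(0) = (2*E) - (2) = -2 + 2*E.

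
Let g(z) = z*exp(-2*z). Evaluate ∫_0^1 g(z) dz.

Integrate by parts once (u = z, dv = exp(-2*z) dz).
An antiderivative is F(z) = (-2*z - 1)*exp(-2*z)/4.
Then F(1) - F(0) = (-3*exp(-2)/4) - (-1/4) = (-3 + exp(2))*exp(-2)/4.

(-3 + exp(2))*exp(-2)/4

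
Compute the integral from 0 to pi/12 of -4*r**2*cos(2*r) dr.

Integrate by parts twice (u = r^2, dv = -4*cos(2*r) dr).
An antiderivative is F(r) = -2*r**2*sin(2*r) - 2*r*cos(2*r) + sin(2*r).
Then F(pi/12) - F(0) = (-sqrt(3)*pi/12 - pi**2/144 + 1/2) - (0) = -sqrt(3)*pi/12 - pi**2/144 + 1/2.

-sqrt(3)*pi/12 - pi**2/144 + 1/2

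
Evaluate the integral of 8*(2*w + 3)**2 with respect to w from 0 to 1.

Let u = 2*w + 3, so du = 2 dw. When w = 0, u = 3; when w = 1, u = 5.
The integral becomes 4·∫ u**2 du from 3 to 5, with antiderivative 4*u**3/3.
Back in w: F(w) = 4*(2*w + 3)**3/3.
Then F(1) - F(0) = (500/3) - (36) = 392/3.

392/3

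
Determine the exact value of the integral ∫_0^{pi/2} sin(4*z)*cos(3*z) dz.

Use the identity sin(4*z)cos(3*z) = [sin(7*z) + sin(z)]/2.
An antiderivative is F(z) = -cos(z)/2 - cos(7*z)/14.
Then F(pi/2) - F(0) = (0) - (-4/7) = 4/7.

4/7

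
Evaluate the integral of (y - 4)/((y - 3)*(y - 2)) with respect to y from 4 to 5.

log(9/8)

Factor the denominator: y**2 - 5*y + 6 = (y - 2)(y - 3).
Partial fractions: (y - 4)/((y - 3)*(y - 2)) = 2/(y - 2) - 1/(y - 3).
An antiderivative is F(y) = -log(y - 3) + 2*log(y - 2).
Then F(5) - F(4) = (log(9/2)) - (log(4)) = log(9/8).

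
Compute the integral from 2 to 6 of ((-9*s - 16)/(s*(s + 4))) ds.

Factor the denominator: s**2 + 4*s = (s + 4)s.
Partial fractions: (-9*s - 16)/(s*(s + 4)) = -5/(s + 4) - 4/s.
An antiderivative is F(s) = -4*log(s) - 5*log(s + 4).
Then F(6) - F(2) = (-5*log(5) - 9*log(2) - 4*log(3)) - (-9*log(2) - 5*log(3)) = -5*log(5) + log(3).

-5*log(5) + log(3)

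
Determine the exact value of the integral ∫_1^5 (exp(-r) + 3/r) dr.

-exp(-5) + exp(-1) + 3*log(5)

An antiderivative is F(r) = 3*log(r) - exp(-r).
Then F(5) - F(1) = (-exp(-5) + 3*log(5)) - (-exp(-1)) = -exp(-5) + exp(-1) + 3*log(5).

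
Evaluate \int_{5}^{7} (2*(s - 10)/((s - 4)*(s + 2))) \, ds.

-4*log(7) + 6*log(3)

Factor the denominator: s**2 - 2*s - 8 = (s + 2)(s - 4).
Partial fractions: 2*(s - 10)/((s - 4)*(s + 2)) = 4/(s + 2) - 2/(s - 4).
An antiderivative is F(s) = -2*log(s - 4) + 4*log(s + 2).
Then F(7) - F(5) = (6*log(3)) - (4*log(7)) = -4*log(7) + 6*log(3).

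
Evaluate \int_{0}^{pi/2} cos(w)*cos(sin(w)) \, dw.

Let u = sin(w), so du = cos(w) dw. When w = 0, u = 0; when w = pi/2, u = 1.
The integral becomes ∫ cos(u) du from 0 to 1, with antiderivative sin(u).
Back in w: F(w) = sin(sin(w)).
Then F(pi/2) - F(0) = (sin(1)) - (0) = sin(1).

sin(1)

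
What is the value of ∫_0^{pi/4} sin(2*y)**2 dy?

Use the identity sin^2(2*y) = (1 - cos(4*y))/2.
An antiderivative is F(y) = y/2 - sin(4*y)/8.
Then F(pi/4) - F(0) = (pi/8) - (0) = pi/8.

pi/8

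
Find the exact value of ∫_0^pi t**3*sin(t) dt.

Integrate by parts 3 times (u = t^3, dv = sin(t) dt).
An antiderivative is F(t) = -t**3*cos(t) + 3*t**2*sin(t) + 6*t*cos(t) - 6*sin(t).
Then F(pi) - F(0) = (pi*(-6 + pi**2)) - (0) = pi*(-6 + pi**2).

pi*(-6 + pi**2)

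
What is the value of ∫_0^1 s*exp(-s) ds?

1 - 2*exp(-1)

Integrate by parts once (u = s, dv = exp(-s) ds).
An antiderivative is F(s) = (-s - 1)*exp(-s).
Then F(1) - F(0) = (-2*exp(-1)) - (-1) = 1 - 2*exp(-1).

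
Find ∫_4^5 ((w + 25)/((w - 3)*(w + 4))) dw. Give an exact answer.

Factor the denominator: w**2 + w - 12 = (w + 4)(w - 3).
Partial fractions: (w + 25)/((w - 3)*(w + 4)) = -3/(w + 4) + 4/(w - 3).
An antiderivative is F(w) = 4*log(w - 3) - 3*log(w + 4).
Then F(5) - F(4) = (-6*log(3) + 4*log(2)) - (-9*log(2)) = -6*log(3) + 13*log(2).

-6*log(3) + 13*log(2)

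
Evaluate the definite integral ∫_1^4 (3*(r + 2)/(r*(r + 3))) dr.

Factor the denominator: r**2 + 3*r = (r + 3)r.
Partial fractions: 3*(r + 2)/(r*(r + 3)) = 1/(r + 3) + 2/r.
An antiderivative is F(r) = 2*log(r) + log(r + 3).
Then F(4) - F(1) = (log(7) + 4*log(2)) - (log(4)) = log(28).

log(28)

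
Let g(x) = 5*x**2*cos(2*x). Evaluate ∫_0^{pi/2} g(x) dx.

-5*pi/4

Integrate by parts twice (u = x^2, dv = 5*cos(2*x) dx).
An antiderivative is F(x) = 5*x**2*sin(2*x)/2 + 5*x*cos(2*x)/2 - 5*sin(2*x)/4.
Then F(pi/2) - F(0) = (-5*pi/4) - (0) = -5*pi/4.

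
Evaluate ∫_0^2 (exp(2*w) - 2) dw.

An antiderivative is F(w) = exp(2*w)/2 - 2*w.
Then F(2) - F(0) = (-4 + exp(4)/2) - (1/2) = -9/2 + exp(4)/2.

-9/2 + exp(4)/2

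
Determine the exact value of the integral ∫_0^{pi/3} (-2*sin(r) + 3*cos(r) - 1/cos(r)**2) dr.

-1 + sqrt(3)/2

An antiderivative is F(r) = 3*sin(r) + 2*cos(r) - tan(r).
Then F(pi/3) - F(0) = (sqrt(3)/2 + 1) - (2) = -1 + sqrt(3)/2.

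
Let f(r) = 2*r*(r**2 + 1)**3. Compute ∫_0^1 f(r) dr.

Let u = r**2 + 1, so du = 2*r dr. When r = 0, u = 1; when r = 1, u = 2.
The integral becomes ∫ u**3 du from 1 to 2, with antiderivative u**4/4.
Back in r: F(r) = (r**2 + 1)**4/4.
Then F(1) - F(0) = (4) - (1/4) = 15/4.

15/4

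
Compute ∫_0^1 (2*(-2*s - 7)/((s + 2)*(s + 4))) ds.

Factor the denominator: s**2 + 6*s + 8 = (s + 4)(s + 2).
Partial fractions: 2*(-2*s - 7)/((s + 2)*(s + 4)) = -1/(s + 4) - 3/(s + 2).
An antiderivative is F(s) = -3*log(s + 2) - log(s + 4).
Then F(1) - F(0) = (-3*log(3) - log(5)) - (-log(32)) = -3*log(3) - log(5) + 5*log(2).

-3*log(3) - log(5) + 5*log(2)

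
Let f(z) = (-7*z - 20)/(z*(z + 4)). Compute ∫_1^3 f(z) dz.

-5*log(3) - 2*log(7) + 2*log(5)

Factor the denominator: z**2 + 4*z = (z + 4)z.
Partial fractions: (-7*z - 20)/(z*(z + 4)) = -2/(z + 4) - 5/z.
An antiderivative is F(z) = -5*log(z) - 2*log(z + 4).
Then F(3) - F(1) = (-5*log(3) - 2*log(7)) - (-log(25)) = -5*log(3) - 2*log(7) + 2*log(5).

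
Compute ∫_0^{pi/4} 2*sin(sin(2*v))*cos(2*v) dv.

1 - cos(1)

Let u = sin(2*v), so du = 2*cos(2*v) dv. When v = 0, u = 0; when v = pi/4, u = 1.
The integral becomes ∫ sin(u) du from 0 to 1, with antiderivative -cos(u).
Back in v: F(v) = -cos(sin(2*v)).
Then F(pi/4) - F(0) = (-cos(1)) - (-1) = 1 - cos(1).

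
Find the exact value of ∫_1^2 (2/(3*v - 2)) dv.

4*log(2)/3

An antiderivative is F(v) = 2*log(3*v - 2)/3.
Then F(2) - F(1) = (4*log(2)/3) - (0) = 4*log(2)/3.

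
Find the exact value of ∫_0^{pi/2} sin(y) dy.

1

An antiderivative is F(y) = -cos(y).
Then F(pi/2) - F(0) = (0) - (-1) = 1.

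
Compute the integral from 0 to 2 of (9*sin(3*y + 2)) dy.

3*cos(2) - 3*cos(8)

Let u = 3*y + 2, so du = 3 dy. When y = 0, u = 2; when y = 2, u = 8.
The integral becomes 3·∫ sin(u) du from 2 to 8, with antiderivative -3*cos(u).
Back in y: F(y) = -3*cos(3*y + 2).
Then F(2) - F(0) = (-3*cos(8)) - (-3*cos(2)) = 3*cos(2) - 3*cos(8).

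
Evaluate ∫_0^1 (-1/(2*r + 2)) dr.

-log(2)/2

An antiderivative is F(r) = -log(2*r + 2)/2.
Then F(1) - F(0) = (-log(2)) - (-log(2)/2) = -log(2)/2.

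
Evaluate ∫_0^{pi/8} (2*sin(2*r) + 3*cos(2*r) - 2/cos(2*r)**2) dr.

An antiderivative is F(r) = 3*sin(2*r)/2 - cos(2*r) - tan(2*r).
Then F(pi/8) - F(0) = (-1 + sqrt(2)/4) - (-1) = sqrt(2)/4.

sqrt(2)/4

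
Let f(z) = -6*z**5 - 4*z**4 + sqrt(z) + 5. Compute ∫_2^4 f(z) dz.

-72154/15 - 4*sqrt(2)/3

By the power rule, an antiderivative is F(z) = -z**6 - 4*z**5/5 + 2*z**(3/2)/3 + 5*z.
Then F(4) - F(2) = (-73348/15) - (-398/5 + 4*sqrt(2)/3) = -72154/15 - 4*sqrt(2)/3.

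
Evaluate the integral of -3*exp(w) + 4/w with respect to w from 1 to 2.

-3*exp(2) + log(16) + 3*exp(1)

An antiderivative is F(w) = -3*exp(w) + 4*log(w).
Then F(2) - F(1) = (-3*exp(2) + log(16)) - (-3*exp(1)) = -3*exp(2) + log(16) + 3*exp(1).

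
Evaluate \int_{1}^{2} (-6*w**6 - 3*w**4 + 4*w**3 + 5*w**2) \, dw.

-10583/105

By the power rule, an antiderivative is F(w) = -6*w**7/7 - 3*w**5/5 + w**4 + 5*w**3/3.
Then F(2) - F(1) = (-10456/105) - (127/105) = -10583/105.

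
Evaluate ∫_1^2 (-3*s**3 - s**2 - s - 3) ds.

-217/12

By the power rule, an antiderivative is F(s) = -3*s**4/4 - s**3/3 - s**2/2 - 3*s.
Then F(2) - F(1) = (-68/3) - (-55/12) = -217/12.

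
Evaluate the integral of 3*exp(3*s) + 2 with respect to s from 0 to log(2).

An antiderivative is F(s) = exp(3*s) + 2*s.
Then F(log(2)) - F(0) = (2*log(2) + 8) - (1) = log(4) + 7.

log(4) + 7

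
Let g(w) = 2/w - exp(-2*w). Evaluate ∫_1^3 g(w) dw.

An antiderivative is F(w) = 2*log(w) + exp(-2*w)/2.
Then F(3) - F(1) = (exp(-6)/2 + 2*log(3)) - (exp(-2)/2) = (-exp(4) + 1 + 4*exp(6)*log(3))*exp(-6)/2.

(-exp(4) + 1 + 4*exp(6)*log(3))*exp(-6)/2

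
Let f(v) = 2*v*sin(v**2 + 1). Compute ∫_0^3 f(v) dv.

cos(1) - cos(10)

Let u = v**2 + 1, so du = 2*v dv. When v = 0, u = 1; when v = 3, u = 10.
The integral becomes ∫ sin(u) du from 1 to 10, with antiderivative -cos(u).
Back in v: F(v) = -cos(v**2 + 1).
Then F(3) - F(0) = (-cos(10)) - (-cos(1)) = cos(1) - cos(10).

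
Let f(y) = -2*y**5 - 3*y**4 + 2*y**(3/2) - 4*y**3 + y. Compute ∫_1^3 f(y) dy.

By the power rule, an antiderivative is F(y) = -y**6/3 + 4*y**(5/2)/5 - 3*y**5/5 - y**4 + y**2/2.
Then F(3) - F(1) = (-4653/10 + 36*sqrt(3)/5) - (-19/30) = -1394/3 + 36*sqrt(3)/5.

-1394/3 + 36*sqrt(3)/5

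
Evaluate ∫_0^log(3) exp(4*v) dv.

Let u = exp(v), so du = exp(v) dv. When v = 0, u = 1; when v = log(3), u = 3.
The integral becomes ∫ u**3 du from 1 to 3, with antiderivative u**4/4.
Back in v: F(v) = exp(4*v)/4.
Then F(log(3)) - F(0) = (81/4) - (1/4) = 20.

20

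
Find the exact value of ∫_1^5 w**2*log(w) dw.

-124/9 + 125*log(5)/3

Integrate by parts once (u = ln w, dv = w**2 dw).
An antiderivative is F(w) = w**3*(3*log(w) - 1)/9.
Then F(5) - F(1) = (-125/9 + 125*log(5)/3) - (-1/9) = -124/9 + 125*log(5)/3.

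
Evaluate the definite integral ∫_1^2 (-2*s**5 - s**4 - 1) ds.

By the power rule, an antiderivative is F(s) = -s**6/3 - s**5/5 - s.
Then F(2) - F(1) = (-446/15) - (-23/15) = -141/5.

-141/5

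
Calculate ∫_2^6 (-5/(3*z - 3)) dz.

An antiderivative is F(z) = -5*log(3*z - 3)/3.
Then F(6) - F(2) = (-5*log(15)/3) - (-5*log(3)/3) = -5*log(5)/3.

-5*log(5)/3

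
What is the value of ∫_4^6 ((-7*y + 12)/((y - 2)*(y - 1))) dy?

-5*log(5) - 2*log(2) + 5*log(3)

Factor the denominator: y**2 - 3*y + 2 = (y - 1)(y - 2).
Partial fractions: (-7*y + 12)/((y - 2)*(y - 1)) = -5/(y - 1) - 2/(y - 2).
An antiderivative is F(y) = -2*log(y - 2) - 5*log(y - 1).
Then F(6) - F(4) = (-5*log(5) - 4*log(2)) - (-5*log(3) - 2*log(2)) = -5*log(5) - 2*log(2) + 5*log(3).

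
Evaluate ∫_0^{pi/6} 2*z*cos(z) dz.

-2 + pi/6 + sqrt(3)

Integrate by parts once (u = z, dv = 2*cos(z) dz).
An antiderivative is F(z) = 2*z*sin(z) + 2*cos(z).
Then F(pi/6) - F(0) = (pi/6 + sqrt(3)) - (2) = -2 + pi/6 + sqrt(3).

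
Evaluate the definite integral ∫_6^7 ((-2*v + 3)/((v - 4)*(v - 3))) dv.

-8*log(3) + 11*log(2)

Factor the denominator: v**2 - 7*v + 12 = (v - 3)(v - 4).
Partial fractions: (-2*v + 3)/((v - 4)*(v - 3)) = 3/(v - 3) - 5/(v - 4).
An antiderivative is F(v) = -5*log(v - 4) + 3*log(v - 3).
Then F(7) - F(6) = (-5*log(3) + 6*log(2)) - (log(27/32)) = -8*log(3) + 11*log(2).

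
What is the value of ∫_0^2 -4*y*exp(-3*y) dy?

Integrate by parts once (u = y, dv = -4*exp(-3*y) dy).
An antiderivative is F(y) = (12*y + 4)*exp(-3*y)/9.
Then F(2) - F(0) = (28*exp(-6)/9) - (4/9) = -4/9 + 28*exp(-6)/9.

-4/9 + 28*exp(-6)/9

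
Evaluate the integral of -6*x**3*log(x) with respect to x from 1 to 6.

-1944*log(3) - 1944*log(2) + 3885/8

Integrate by parts once (u = ln x, dv = -6*x**3 dx).
An antiderivative is F(x) = -3*x**4*(4*log(x) - 1)/8.
Then F(6) - F(1) = (-1944*log(3) - 1944*log(2) + 486) - (3/8) = -1944*log(3) - 1944*log(2) + 3885/8.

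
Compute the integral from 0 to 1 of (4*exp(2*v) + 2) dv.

An antiderivative is F(v) = 2*exp(2*v) + 2*v.
Then F(1) - F(0) = (2 + 2*exp(2)) - (2) = 2*exp(2).

2*exp(2)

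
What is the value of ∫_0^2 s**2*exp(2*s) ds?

Integrate by parts twice (u = s^2, dv = exp(2*s) ds).
An antiderivative is F(s) = (2*s**2 - 2*s + 1)*exp(2*s)/4.
Then F(2) - F(0) = (5*exp(4)/4) - (1/4) = -1/4 + 5*exp(4)/4.

-1/4 + 5*exp(4)/4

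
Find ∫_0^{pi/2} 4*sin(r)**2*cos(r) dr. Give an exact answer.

Let u = sin(r), so du = cos(r) dr. When r = 0, u = 0; when r = pi/2, u = 1.
The integral becomes 4·∫ u**2 du from 0 to 1, with antiderivative 4*u**3/3.
Back in r: F(r) = 4*sin(r)**3/3.
Then F(pi/2) - F(0) = (4/3) - (0) = 4/3.

4/3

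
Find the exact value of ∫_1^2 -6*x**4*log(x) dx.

Integrate by parts once (u = ln x, dv = -6*x**4 dx).
An antiderivative is F(x) = -6*x**5*(5*log(x) - 1)/25.
Then F(2) - F(1) = (192/25 - 192*log(2)/5) - (6/25) = 186/25 - 192*log(2)/5.

186/25 - 192*log(2)/5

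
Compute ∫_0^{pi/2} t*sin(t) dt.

Integrate by parts once (u = t, dv = sin(t) dt).
An antiderivative is F(t) = -t*cos(t) + sin(t).
Then F(pi/2) - F(0) = (1) - (0) = 1.

1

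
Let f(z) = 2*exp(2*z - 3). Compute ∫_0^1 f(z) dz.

Let u = 2*z - 3, so du = 2 dz. When z = 0, u = -3; when z = 1, u = -1.
The integral becomes ∫ exp(u) du from -3 to -1, with antiderivative exp(u).
Back in z: F(z) = exp(2*z - 3).
Then F(1) - F(0) = (exp(-1)) - (exp(-3)) = -(1 - exp(2))*exp(-3).

-(1 - exp(2))*exp(-3)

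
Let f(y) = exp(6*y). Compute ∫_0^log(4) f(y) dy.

Let u = exp(y), so du = exp(y) dy. When y = 0, u = 1; when y = log(4), u = 4.
The integral becomes ∫ u**5 du from 1 to 4, with antiderivative u**6/6.
Back in y: F(y) = exp(6*y)/6.
Then F(log(4)) - F(0) = (2048/3) - (1/6) = 1365/2.

1365/2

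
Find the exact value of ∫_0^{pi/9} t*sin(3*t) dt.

Integrate by parts once (u = t, dv = sin(3*t) dt).
An antiderivative is F(t) = -t*cos(3*t)/3 + sin(3*t)/9.
Then F(pi/9) - F(0) = (-pi/54 + sqrt(3)/18) - (0) = -pi/54 + sqrt(3)/18.

-pi/54 + sqrt(3)/18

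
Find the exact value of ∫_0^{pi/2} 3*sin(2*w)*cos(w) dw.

Use the identity sin(2*w)cos(w) = [sin(3*w) + sin(w)]/2.
An antiderivative is F(w) = -3*cos(w)/2 - cos(3*w)/2.
Then F(pi/2) - F(0) = (0) - (-2) = 2.

2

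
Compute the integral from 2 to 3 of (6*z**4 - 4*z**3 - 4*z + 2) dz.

By the power rule, an antiderivative is F(z) = 6*z**5/5 - z**4 - 2*z**2 + 2*z.
Then F(3) - F(2) = (993/5) - (92/5) = 901/5.

901/5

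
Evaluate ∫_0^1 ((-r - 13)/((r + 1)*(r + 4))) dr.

Factor the denominator: r**2 + 5*r + 4 = (r + 4)(r + 1).
Partial fractions: (-r - 13)/((r + 1)*(r + 4)) = 3/(r + 4) - 4/(r + 1).
An antiderivative is F(r) = -4*log(r + 1) + 3*log(r + 4).
Then F(1) - F(0) = (-4*log(2) + 3*log(5)) - (log(64)) = -10*log(2) + 3*log(5).

-10*log(2) + 3*log(5)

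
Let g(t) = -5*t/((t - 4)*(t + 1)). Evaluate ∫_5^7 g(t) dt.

-3*log(3) - 2*log(2)

Factor the denominator: t**2 - 3*t - 4 = (t + 1)(t - 4).
Partial fractions: -5*t/((t - 4)*(t + 1)) = -1/(t + 1) - 4/(t - 4).
An antiderivative is F(t) = -4*log(t - 4) - log(t + 1).
Then F(7) - F(5) = (-4*log(3) - 3*log(2)) - (-log(6)) = -3*log(3) - 2*log(2).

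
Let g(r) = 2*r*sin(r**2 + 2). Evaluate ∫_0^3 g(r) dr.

Let u = r**2 + 2, so du = 2*r dr. When r = 0, u = 2; when r = 3, u = 11.
The integral becomes ∫ sin(u) du from 2 to 11, with antiderivative -cos(u).
Back in r: F(r) = -cos(r**2 + 2).
Then F(3) - F(0) = (-cos(11)) - (-cos(2)) = cos(2) - cos(11).

cos(2) - cos(11)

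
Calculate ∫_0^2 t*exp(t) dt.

1 + exp(2)

Integrate by parts once (u = t, dv = exp(t) dt).
An antiderivative is F(t) = (t - 1)*exp(t).
Then F(2) - F(0) = (exp(2)) - (-1) = 1 + exp(2).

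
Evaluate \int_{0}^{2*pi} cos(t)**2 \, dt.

pi

Use the identity cos^2(t) = (1 + cos(2*t))/2.
An antiderivative is F(t) = t/2 + sin(2*t)/4.
Then F(2*pi) - F(0) = (pi) - (0) = pi.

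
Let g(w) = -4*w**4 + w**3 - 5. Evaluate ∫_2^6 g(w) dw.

By the power rule, an antiderivative is F(w) = -4*w**5/5 + w**4/4 - 5*w.
Then F(6) - F(2) = (-29634/5) - (-158/5) = -29476/5.

-29476/5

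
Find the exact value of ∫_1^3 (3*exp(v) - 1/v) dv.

An antiderivative is F(v) = 3*exp(v) - log(v).
Then F(3) - F(1) = (-log(3) + 3*exp(3)) - (3*exp(1)) = -3*exp(1) - log(3) + 3*exp(3).

-3*exp(1) - log(3) + 3*exp(3)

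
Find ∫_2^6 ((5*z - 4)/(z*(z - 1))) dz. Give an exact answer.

Factor the denominator: z**2 - z = z(z - 1).
Partial fractions: (5*z - 4)/(z*(z - 1)) = 4/z + 1/(z - 1).
An antiderivative is F(z) = 4*log(z) + log(z - 1).
Then F(6) - F(2) = (log(5) + 4*log(2) + 4*log(3)) - (log(16)) = log(5) + 4*log(3).

log(5) + 4*log(3)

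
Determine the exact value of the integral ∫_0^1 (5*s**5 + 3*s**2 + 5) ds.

By the power rule, an antiderivative is F(s) = 5*s**6/6 + s**3 + 5*s.
Then F(1) - F(0) = (41/6) - (0) = 41/6.

41/6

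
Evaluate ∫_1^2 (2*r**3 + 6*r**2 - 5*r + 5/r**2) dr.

By the power rule, an antiderivative is F(r) = r**4/2 + 2*r**3 - 5*r**2/2 - 5/r.
Then F(2) - F(1) = (23/2) - (-5) = 33/2.

33/2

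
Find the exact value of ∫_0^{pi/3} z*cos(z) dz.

-1/2 + sqrt(3)*pi/6

Integrate by parts once (u = z, dv = cos(z) dz).
An antiderivative is F(z) = z*sin(z) + cos(z).
Then F(pi/3) - F(0) = (1/2 + sqrt(3)*pi/6) - (1) = -1/2 + sqrt(3)*pi/6.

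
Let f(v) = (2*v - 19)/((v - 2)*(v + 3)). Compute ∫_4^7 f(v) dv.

-5*log(7) + 2*log(5) + 8*log(2)

Factor the denominator: v**2 + v - 6 = (v + 3)(v - 2).
Partial fractions: (2*v - 19)/((v - 2)*(v + 3)) = 5/(v + 3) - 3/(v - 2).
An antiderivative is F(v) = -3*log(v - 2) + 5*log(v + 3).
Then F(7) - F(4) = (2*log(5) + 5*log(2)) - (-3*log(2) + 5*log(7)) = -5*log(7) + 2*log(5) + 8*log(2).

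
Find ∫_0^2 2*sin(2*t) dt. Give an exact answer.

Let u = 2*t, so du = 2 dt. When t = 0, u = 0; when t = 2, u = 4.
The integral becomes ∫ sin(u) du from 0 to 4, with antiderivative -cos(u).
Back in t: F(t) = -cos(2*t).
Then F(2) - F(0) = (-cos(4)) - (-1) = 1 - cos(4).

1 - cos(4)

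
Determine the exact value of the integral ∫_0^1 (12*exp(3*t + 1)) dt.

-4*exp(1)*(1 - exp(3))

Let u = 3*t + 1, so du = 3 dt. When t = 0, u = 1; when t = 1, u = 4.
The integral becomes 4·∫ exp(u) du from 1 to 4, with antiderivative 4*exp(u).
Back in t: F(t) = 4*exp(3*t + 1).
Then F(1) - F(0) = (4*exp(4)) - (4*exp(1)) = -4*exp(1)*(1 - exp(3)).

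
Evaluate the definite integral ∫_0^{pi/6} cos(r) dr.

An antiderivative is F(r) = sin(r).
Then F(pi/6) - F(0) = (1/2) - (0) = 1/2.

1/2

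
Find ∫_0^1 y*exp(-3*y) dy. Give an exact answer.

Integrate by parts once (u = y, dv = exp(-3*y) dy).
An antiderivative is F(y) = (-3*y - 1)*exp(-3*y)/9.
Then F(1) - F(0) = (-4*exp(-3)/9) - (-1/9) = (-4 + exp(3))*exp(-3)/9.

(-4 + exp(3))*exp(-3)/9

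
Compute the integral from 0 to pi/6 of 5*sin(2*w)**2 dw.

-5*sqrt(3)/16 + 5*pi/12

Use the identity sin^2(2*w) = (1 - cos(4*w))/2.
An antiderivative is F(w) = 5*w/2 - 5*sin(4*w)/8.
Then F(pi/6) - F(0) = (-5*sqrt(3)/16 + 5*pi/12) - (0) = -5*sqrt(3)/16 + 5*pi/12.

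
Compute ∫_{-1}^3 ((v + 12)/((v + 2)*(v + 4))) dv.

-4*log(7) + 4*log(3) + 5*log(5)

Factor the denominator: v**2 + 6*v + 8 = (v + 4)(v + 2).
Partial fractions: (v + 12)/((v + 2)*(v + 4)) = -4/(v + 4) + 5/(v + 2).
An antiderivative is F(v) = 5*log(v + 2) - 4*log(v + 4).
Then F(3) - F(-1) = (-4*log(7) + 5*log(5)) - (-log(81)) = -4*log(7) + 4*log(3) + 5*log(5).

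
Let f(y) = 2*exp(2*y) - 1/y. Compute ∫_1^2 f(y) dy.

An antiderivative is F(y) = exp(2*y) - log(y).
Then F(2) - F(1) = (-log(2) + exp(4)) - (exp(2)) = -exp(2) - log(2) + exp(4).

-exp(2) - log(2) + exp(4)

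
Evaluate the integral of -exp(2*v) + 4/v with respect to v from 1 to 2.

An antiderivative is F(v) = -exp(2*v)/2 + 4*log(v).
Then F(2) - F(1) = (-exp(4)/2 + log(16)) - (-exp(2)/2) = -exp(4)/2 + log(16) + exp(2)/2.

-exp(4)/2 + log(16) + exp(2)/2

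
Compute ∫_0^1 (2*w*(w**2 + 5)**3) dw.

671/4

Let u = w**2 + 5, so du = 2*w dw. When w = 0, u = 5; when w = 1, u = 6.
The integral becomes ∫ u**3 du from 5 to 6, with antiderivative u**4/4.
Back in w: F(w) = (w**2 + 5)**4/4.
Then F(1) - F(0) = (324) - (625/4) = 671/4.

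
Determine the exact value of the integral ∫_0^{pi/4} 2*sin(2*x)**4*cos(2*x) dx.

Let u = sin(2*x), so du = 2*cos(2*x) dx. When x = 0, u = 0; when x = pi/4, u = 1.
The integral becomes ∫ u**4 du from 0 to 1, with antiderivative u**5/5.
Back in x: F(x) = sin(2*x)**5/5.
Then F(pi/4) - F(0) = (1/5) - (0) = 1/5.

1/5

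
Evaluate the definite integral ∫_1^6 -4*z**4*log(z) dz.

1244 - 31104*log(6)/5

Integrate by parts once (u = ln z, dv = -4*z**4 dz).
An antiderivative is F(z) = -4*z**5*(5*log(z) - 1)/25.
Then F(6) - F(1) = (31104/25 - 31104*log(6)/5) - (4/25) = 1244 - 31104*log(6)/5.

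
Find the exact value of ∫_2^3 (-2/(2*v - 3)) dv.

-log(3)

An antiderivative is F(v) = -log(2*v - 3).
Then F(3) - F(2) = (-log(3)) - (0) = -log(3).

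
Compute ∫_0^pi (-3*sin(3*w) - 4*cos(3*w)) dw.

-2

An antiderivative is F(w) = -4*sin(3*w)/3 + cos(3*w).
Then F(pi) - F(0) = (-1) - (1) = -2.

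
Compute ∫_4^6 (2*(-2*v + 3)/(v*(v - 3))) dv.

log(4/81)

Factor the denominator: v**2 - 3*v = v(v - 3).
Partial fractions: 2*(-2*v + 3)/(v*(v - 3)) = -2/v - 2/(v - 3).
An antiderivative is F(v) = -2*log(v) - 2*log(v - 3).
Then F(6) - F(4) = (-4*log(3) - 2*log(2)) - (-log(16)) = log(4/81).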